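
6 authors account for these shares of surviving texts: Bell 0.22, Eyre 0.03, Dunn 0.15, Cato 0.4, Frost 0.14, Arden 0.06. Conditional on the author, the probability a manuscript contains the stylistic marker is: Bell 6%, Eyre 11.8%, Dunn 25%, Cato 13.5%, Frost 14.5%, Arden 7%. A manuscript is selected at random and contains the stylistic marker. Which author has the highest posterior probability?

Cato

Prior × likelihood for each hypothesis:
  Bell: 0.22 × 0.06 = 0.0132
  Eyre: 0.03 × 0.118 = 0.00354
  Dunn: 0.15 × 0.25 = 0.0375
  Cato: 0.4 × 0.135 = 0.054
  Frost: 0.14 × 0.145 = 0.0203
  Arden: 0.06 × 0.07 = 0.0042
Normalizing constant = 0.13274.
Largest term belongs to Cato, so Cato is most probable.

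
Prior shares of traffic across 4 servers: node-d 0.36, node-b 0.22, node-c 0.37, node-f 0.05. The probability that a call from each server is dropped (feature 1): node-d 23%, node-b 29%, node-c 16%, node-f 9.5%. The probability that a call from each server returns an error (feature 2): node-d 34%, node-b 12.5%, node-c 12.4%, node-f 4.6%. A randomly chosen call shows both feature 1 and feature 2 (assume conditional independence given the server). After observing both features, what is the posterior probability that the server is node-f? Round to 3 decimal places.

Compute prior × likelihood for every hypothesis:
  node-d: 0.36 × 0.23 × 0.34 = 0.028152
  node-b: 0.22 × 0.29 × 0.125 = 0.007975
  node-c: 0.37 × 0.16 × 0.124 = 0.0073408
  node-f: 0.05 × 0.095 × 0.046 = 0.0002185
Total = 0.0436863.
P(node-f | evidence) = 0.0002185 / 0.0436863 ≈ 0.005.

0.005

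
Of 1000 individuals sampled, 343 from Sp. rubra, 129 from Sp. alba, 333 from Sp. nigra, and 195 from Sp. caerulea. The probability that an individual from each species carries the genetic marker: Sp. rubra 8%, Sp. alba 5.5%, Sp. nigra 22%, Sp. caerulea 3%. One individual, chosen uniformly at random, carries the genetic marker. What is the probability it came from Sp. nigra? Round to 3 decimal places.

0.645

Prior × likelihood for each hypothesis:
  Sp. rubra: 0.343 × 0.08 = 0.02744
  Sp. alba: 0.129 × 0.055 = 0.007095
  Sp. nigra: 0.333 × 0.22 = 0.07326
  Sp. caerulea: 0.195 × 0.03 = 0.00585
Sum = 0.113645.
P(Sp. nigra | evidence) = 0.07326 / 0.113645 ≈ 0.645.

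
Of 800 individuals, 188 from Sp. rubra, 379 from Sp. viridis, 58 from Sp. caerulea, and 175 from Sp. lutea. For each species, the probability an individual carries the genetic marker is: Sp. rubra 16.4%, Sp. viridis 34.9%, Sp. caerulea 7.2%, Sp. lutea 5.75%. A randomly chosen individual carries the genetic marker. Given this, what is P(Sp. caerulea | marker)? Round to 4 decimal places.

Compute prior × likelihood for every hypothesis:
  Sp. rubra: 0.235 × 0.164 = 0.03854
  Sp. viridis: 0.47375 × 0.349 = 0.16533875
  Sp. caerulea: 0.0725 × 0.072 = 0.00522
  Sp. lutea: 0.21875 × 0.0575 = 0.012578125
Total = 0.221676875.
P(Sp. caerulea | evidence) = 0.00522 / 0.221676875 ≈ 0.0235.

0.0235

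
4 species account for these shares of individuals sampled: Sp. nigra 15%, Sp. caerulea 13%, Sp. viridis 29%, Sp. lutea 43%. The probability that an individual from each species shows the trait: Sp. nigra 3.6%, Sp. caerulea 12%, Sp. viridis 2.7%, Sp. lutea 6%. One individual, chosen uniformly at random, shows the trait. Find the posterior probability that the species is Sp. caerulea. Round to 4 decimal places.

0.2856

Prior × likelihood for each hypothesis:
  Sp. nigra: 0.15 × 0.036 = 0.0054
  Sp. caerulea: 0.13 × 0.12 = 0.0156
  Sp. viridis: 0.29 × 0.027 = 0.00783
  Sp. lutea: 0.43 × 0.06 = 0.0258
Normalizing constant = 0.05463.
P(Sp. caerulea | evidence) = 0.0156 / 0.05463 ≈ 0.2856.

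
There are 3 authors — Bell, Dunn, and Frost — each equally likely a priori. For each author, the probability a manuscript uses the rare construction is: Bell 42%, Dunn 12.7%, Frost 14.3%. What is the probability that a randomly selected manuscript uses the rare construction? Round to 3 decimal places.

0.230

Since the prior is uniform, the posterior is proportional to the likelihood:
  Bell: 0.42
  Dunn: 0.127
  Frost: 0.143
P(rare-form) = (1/3) × (0.42 + 0.127 + 0.143) = 0.69/3 ≈ 0.230.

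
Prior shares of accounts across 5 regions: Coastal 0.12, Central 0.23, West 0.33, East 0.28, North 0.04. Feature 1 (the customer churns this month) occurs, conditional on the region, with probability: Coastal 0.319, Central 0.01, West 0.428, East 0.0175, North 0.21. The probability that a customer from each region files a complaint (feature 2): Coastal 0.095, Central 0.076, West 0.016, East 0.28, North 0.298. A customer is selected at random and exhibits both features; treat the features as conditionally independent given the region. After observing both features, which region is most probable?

Coastal

Prior × likelihood for each hypothesis:
  Coastal: 0.12 × 0.319 × 0.095 = 0.0036366
  Central: 0.23 × 0.01 × 0.076 = 0.0001748
  West: 0.33 × 0.428 × 0.016 = 0.00225984
  East: 0.28 × 0.0175 × 0.28 = 0.001372
  North: 0.04 × 0.21 × 0.298 = 0.0025032
Sum = 0.00994644.
Largest term belongs to Coastal, so Coastal is most probable.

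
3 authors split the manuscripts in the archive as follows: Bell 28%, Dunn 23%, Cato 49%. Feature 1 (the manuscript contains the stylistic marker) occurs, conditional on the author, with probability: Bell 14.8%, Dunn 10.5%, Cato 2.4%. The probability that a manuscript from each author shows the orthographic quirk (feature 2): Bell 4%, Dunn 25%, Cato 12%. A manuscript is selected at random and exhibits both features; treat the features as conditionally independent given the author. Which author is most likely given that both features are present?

Unnormalized posteriors (prior × likelihood):
  Bell: 0.28 × 0.148 × 0.04 = 0.0016576
  Dunn: 0.23 × 0.105 × 0.25 = 0.0060375
  Cato: 0.49 × 0.024 × 0.12 = 0.0014112
Total = 0.0091063.
Largest term belongs to Dunn, so Dunn is most probable.

Dunn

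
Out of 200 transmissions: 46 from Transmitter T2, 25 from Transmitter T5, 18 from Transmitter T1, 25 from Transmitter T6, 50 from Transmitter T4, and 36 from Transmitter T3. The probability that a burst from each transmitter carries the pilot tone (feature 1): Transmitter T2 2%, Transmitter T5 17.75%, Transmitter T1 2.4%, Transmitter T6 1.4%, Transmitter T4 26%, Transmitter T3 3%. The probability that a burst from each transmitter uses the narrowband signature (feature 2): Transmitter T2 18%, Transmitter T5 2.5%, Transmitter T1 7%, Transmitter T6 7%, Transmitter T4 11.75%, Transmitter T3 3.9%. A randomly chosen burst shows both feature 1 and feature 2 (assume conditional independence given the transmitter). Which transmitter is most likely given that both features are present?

Unnormalized posteriors (prior × likelihood):
  Transmitter T2: 0.23 × 0.02 × 0.18 = 0.000828
  Transmitter T5: 0.125 × 0.1775 × 0.025 = 0.0005546875
  Transmitter T1: 0.09 × 0.024 × 0.07 = 0.0001512
  Transmitter T6: 0.125 × 0.014 × 0.07 = 0.0001225
  Transmitter T4: 0.25 × 0.26 × 0.1175 = 0.0076375
  Transmitter T3: 0.18 × 0.03 × 0.039 = 0.0002106
Normalizing constant = 0.0095044875.
Largest term belongs to Transmitter T4, so Transmitter T4 is most probable.

Transmitter T4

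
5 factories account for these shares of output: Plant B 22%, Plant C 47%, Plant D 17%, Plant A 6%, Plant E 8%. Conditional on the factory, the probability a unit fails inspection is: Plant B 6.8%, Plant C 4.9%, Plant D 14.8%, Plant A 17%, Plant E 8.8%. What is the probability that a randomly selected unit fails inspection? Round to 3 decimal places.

Unnormalized posteriors (prior × likelihood):
  Plant B: 0.22 × 0.068 = 0.01496
  Plant C: 0.47 × 0.049 = 0.02303
  Plant D: 0.17 × 0.148 = 0.02516
  Plant A: 0.06 × 0.17 = 0.0102
  Plant E: 0.08 × 0.088 = 0.00704
P(nonconforming) = 0.01496 + 0.02303 + 0.02516 + 0.0102 + 0.00704 = 0.08039 → 0.080.

0.080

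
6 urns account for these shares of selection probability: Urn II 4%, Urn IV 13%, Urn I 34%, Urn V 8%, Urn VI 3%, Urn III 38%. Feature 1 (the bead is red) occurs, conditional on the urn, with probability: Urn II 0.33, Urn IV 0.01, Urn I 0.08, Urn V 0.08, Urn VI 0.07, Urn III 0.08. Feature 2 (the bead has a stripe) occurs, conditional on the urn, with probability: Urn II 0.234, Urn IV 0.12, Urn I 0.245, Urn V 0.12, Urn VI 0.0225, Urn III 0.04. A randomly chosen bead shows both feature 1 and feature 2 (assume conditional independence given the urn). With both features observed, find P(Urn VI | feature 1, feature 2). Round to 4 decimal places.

By Bayes' rule, posterior ∝ prior × likelihood:
  Urn II: 0.04 × 0.33 × 0.234 = 0.0030888
  Urn IV: 0.13 × 0.01 × 0.12 = 0.000156
  Urn I: 0.34 × 0.08 × 0.245 = 0.006664
  Urn V: 0.08 × 0.08 × 0.12 = 0.000768
  Urn VI: 0.03 × 0.07 × 0.0225 = 0.00004725
  Urn III: 0.38 × 0.08 × 0.04 = 0.001216
Total = 0.01194005.
P(Urn VI | evidence) = 0.00004725 / 0.01194005 ≈ 0.0040.

0.0040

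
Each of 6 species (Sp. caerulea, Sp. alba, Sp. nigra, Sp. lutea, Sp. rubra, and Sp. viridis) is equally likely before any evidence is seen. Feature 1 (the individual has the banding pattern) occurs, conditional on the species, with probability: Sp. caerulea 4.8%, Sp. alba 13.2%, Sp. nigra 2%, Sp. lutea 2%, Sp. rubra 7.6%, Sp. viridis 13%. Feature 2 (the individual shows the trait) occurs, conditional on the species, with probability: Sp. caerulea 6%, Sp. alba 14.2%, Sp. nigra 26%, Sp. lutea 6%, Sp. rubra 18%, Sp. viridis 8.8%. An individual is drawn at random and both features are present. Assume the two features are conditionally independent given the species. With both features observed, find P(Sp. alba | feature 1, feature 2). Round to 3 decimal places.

With a uniform prior (1/6 each), posterior ∝ likelihood:
  Sp. caerulea: 0.048 × 0.06 = 0.00288
  Sp. alba: 0.132 × 0.142 = 0.018744
  Sp. nigra: 0.02 × 0.26 = 0.0052
  Sp. lutea: 0.02 × 0.06 = 0.0012
  Sp. rubra: 0.076 × 0.18 = 0.01368
  Sp. viridis: 0.13 × 0.088 = 0.01144
Sum = 0.053144.
P(Sp. alba | evidence) = 0.018744 / 0.053144 ≈ 0.353.

0.353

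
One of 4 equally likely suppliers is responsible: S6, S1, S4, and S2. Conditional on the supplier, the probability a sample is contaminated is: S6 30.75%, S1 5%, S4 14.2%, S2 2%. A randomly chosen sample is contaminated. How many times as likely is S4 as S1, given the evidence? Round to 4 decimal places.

With a uniform prior (1/4 each), posterior ∝ likelihood:
  S6: 0.3075
  S1: 0.05
  S4: 0.142
  S2: 0.02
Sum = 0.5195.
The ratio is 0.142 / 0.05 (the normalizer cancels) = 2.8400.

2.8400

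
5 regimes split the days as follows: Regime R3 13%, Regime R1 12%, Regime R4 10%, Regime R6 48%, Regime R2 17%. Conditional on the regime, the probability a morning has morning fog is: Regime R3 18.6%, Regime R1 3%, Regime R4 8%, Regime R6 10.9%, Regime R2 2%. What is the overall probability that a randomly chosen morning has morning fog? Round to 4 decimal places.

By Bayes' rule, posterior ∝ prior × likelihood:
  Regime R3: 0.13 × 0.186 = 0.02418
  Regime R1: 0.12 × 0.03 = 0.0036
  Regime R4: 0.1 × 0.08 = 0.008
  Regime R6: 0.48 × 0.109 = 0.05232
  Regime R2: 0.17 × 0.02 = 0.0034
P(fog) = 0.02418 + 0.0036 + 0.008 + 0.05232 + 0.0034 = 0.0915 → 0.0915.

0.0915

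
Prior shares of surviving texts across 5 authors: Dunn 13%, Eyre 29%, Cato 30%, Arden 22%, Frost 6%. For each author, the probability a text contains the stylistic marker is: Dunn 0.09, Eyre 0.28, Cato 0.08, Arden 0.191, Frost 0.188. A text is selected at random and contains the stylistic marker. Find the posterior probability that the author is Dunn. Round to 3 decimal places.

0.069

Compute prior × likelihood for every hypothesis:
  Dunn: 0.13 × 0.09 = 0.0117
  Eyre: 0.29 × 0.28 = 0.0812
  Cato: 0.3 × 0.08 = 0.024
  Arden: 0.22 × 0.191 = 0.04202
  Frost: 0.06 × 0.188 = 0.01128
Total = 0.1702.
P(Dunn | evidence) = 0.0117 / 0.1702 ≈ 0.069.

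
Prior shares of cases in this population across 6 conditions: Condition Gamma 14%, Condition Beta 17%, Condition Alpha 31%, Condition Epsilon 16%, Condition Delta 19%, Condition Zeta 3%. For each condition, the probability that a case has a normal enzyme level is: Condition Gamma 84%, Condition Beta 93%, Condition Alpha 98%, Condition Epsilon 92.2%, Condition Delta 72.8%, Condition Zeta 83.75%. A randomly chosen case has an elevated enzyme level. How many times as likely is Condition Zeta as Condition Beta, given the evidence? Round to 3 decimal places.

Taking complements, P(elevated | each) = Condition Gamma 0.16, Condition Beta 0.07, Condition Alpha 0.02, Condition Epsilon 0.078, Condition Delta 0.272, Condition Zeta 0.1625.
Prior × likelihood for each hypothesis:
  Condition Gamma: 0.14 × 0.16 = 0.0224
  Condition Beta: 0.17 × 0.07 = 0.0119
  Condition Alpha: 0.31 × 0.02 = 0.0062
  Condition Epsilon: 0.16 × 0.078 = 0.01248
  Condition Delta: 0.19 × 0.272 = 0.05168
  Condition Zeta: 0.03 × 0.1625 = 0.004875
Total = 0.109535.
The ratio is 0.004875 / 0.0119 (the normalizer cancels) = 0.410.

0.410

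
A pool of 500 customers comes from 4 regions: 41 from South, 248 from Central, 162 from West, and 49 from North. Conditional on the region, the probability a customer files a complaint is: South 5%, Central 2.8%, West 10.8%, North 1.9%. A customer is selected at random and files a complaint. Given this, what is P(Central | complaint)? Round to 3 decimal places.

Compute prior × likelihood for every hypothesis:
  South: 0.082 × 0.05 = 0.0041
  Central: 0.496 × 0.028 = 0.013888
  West: 0.324 × 0.108 = 0.034992
  North: 0.098 × 0.019 = 0.001862
Sum = 0.054842.
P(Central | evidence) = 0.013888 / 0.054842 ≈ 0.253.

0.253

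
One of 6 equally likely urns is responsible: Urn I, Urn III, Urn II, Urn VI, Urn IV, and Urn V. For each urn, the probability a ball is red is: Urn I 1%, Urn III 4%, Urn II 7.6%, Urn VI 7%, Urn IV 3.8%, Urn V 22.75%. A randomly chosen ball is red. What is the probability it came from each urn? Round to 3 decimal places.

Urn I 0.022, Urn III 0.087, Urn II 0.165, Urn VI 0.152, Urn IV 0.082, Urn V 0.493

With a uniform prior (1/6 each), posterior ∝ likelihood:
  Urn I: 0.01
  Urn III: 0.04
  Urn II: 0.076
  Urn VI: 0.07
  Urn IV: 0.038
  Urn V: 0.2275
Normalizing constant = 0.4615.
P(Urn I | red) = 0.01/0.4615 ≈ 0.022
P(Urn III | red) = 0.04/0.4615 ≈ 0.087
P(Urn II | red) = 0.076/0.4615 ≈ 0.165
P(Urn VI | red) = 0.07/0.4615 ≈ 0.152
P(Urn IV | red) = 0.038/0.4615 ≈ 0.082
P(Urn V | red) = 0.2275/0.4615 ≈ 0.493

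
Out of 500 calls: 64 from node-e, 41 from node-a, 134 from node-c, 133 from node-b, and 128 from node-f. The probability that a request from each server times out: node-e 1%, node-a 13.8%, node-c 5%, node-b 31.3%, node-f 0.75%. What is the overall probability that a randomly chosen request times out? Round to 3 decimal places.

0.111

Unnormalized posteriors (prior × likelihood):
  node-e: 0.128 × 0.01 = 0.00128
  node-a: 0.082 × 0.138 = 0.011316
  node-c: 0.268 × 0.05 = 0.0134
  node-b: 0.266 × 0.313 = 0.083258
  node-f: 0.256 × 0.0075 = 0.00192
P(timeout) = 0.00128 + 0.011316 + 0.0134 + 0.083258 + 0.00192 = 0.111174 → 0.111.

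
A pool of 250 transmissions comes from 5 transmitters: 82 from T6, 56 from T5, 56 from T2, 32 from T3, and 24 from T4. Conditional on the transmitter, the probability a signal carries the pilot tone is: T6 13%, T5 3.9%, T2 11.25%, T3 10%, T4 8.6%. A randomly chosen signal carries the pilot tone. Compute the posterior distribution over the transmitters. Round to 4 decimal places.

Compute prior × likelihood for every hypothesis:
  T6: 0.328 × 0.13 = 0.04264
  T5: 0.224 × 0.039 = 0.008736
  T2: 0.224 × 0.1125 = 0.0252
  T3: 0.128 × 0.1 = 0.0128
  T4: 0.096 × 0.086 = 0.008256
Normalizing constant = 0.097632.
P(T6 | pilot) = 0.04264/0.097632 ≈ 0.4367
P(T5 | pilot) = 0.008736/0.097632 ≈ 0.0895
P(T2 | pilot) = 0.0252/0.097632 ≈ 0.2581
P(T3 | pilot) = 0.0128/0.097632 ≈ 0.1311
P(T4 | pilot) = 0.008256/0.097632 ≈ 0.0846
(Check: 0.4367+0.0895+0.2581+0.1311+0.0846 = 1.0000.)

T6 0.4367, T5 0.0895, T2 0.2581, T3 0.1311, T4 0.0846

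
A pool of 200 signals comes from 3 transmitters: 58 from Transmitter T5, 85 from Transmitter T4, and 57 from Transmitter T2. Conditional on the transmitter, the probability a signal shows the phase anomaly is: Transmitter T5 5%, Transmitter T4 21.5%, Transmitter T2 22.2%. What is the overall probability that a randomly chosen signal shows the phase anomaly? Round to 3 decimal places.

0.169

By Bayes' rule, posterior ∝ prior × likelihood:
  Transmitter T5: 0.29 × 0.05 = 0.0145
  Transmitter T4: 0.425 × 0.215 = 0.091375
  Transmitter T2: 0.285 × 0.222 = 0.06327
P(anomaly) = 0.0145 + 0.091375 + 0.06327 = 0.169145 → 0.169.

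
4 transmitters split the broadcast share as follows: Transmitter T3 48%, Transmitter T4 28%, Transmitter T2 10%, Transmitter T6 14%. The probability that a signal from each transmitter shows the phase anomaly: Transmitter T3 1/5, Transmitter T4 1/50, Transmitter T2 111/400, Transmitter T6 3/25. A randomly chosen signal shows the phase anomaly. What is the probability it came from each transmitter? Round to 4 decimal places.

Unnormalized posteriors (prior × likelihood):
  Transmitter T3: 0.48 × 0.2 = 0.096
  Transmitter T4: 0.28 × 0.02 = 0.0056
  Transmitter T2: 0.1 × 0.2775 = 0.02775
  Transmitter T6: 0.14 × 0.12 = 0.0168
Total = 0.14615.
P(Transmitter T3 | anomaly) = 0.096/0.14615 ≈ 0.6569
P(Transmitter T4 | anomaly) = 0.0056/0.14615 ≈ 0.0383
P(Transmitter T2 | anomaly) = 0.02775/0.14615 ≈ 0.1899
P(Transmitter T6 | anomaly) = 0.0168/0.14615 ≈ 0.1150

Transmitter T3 0.6569, Transmitter T4 0.0383, Transmitter T2 0.1899, Transmitter T6 0.1150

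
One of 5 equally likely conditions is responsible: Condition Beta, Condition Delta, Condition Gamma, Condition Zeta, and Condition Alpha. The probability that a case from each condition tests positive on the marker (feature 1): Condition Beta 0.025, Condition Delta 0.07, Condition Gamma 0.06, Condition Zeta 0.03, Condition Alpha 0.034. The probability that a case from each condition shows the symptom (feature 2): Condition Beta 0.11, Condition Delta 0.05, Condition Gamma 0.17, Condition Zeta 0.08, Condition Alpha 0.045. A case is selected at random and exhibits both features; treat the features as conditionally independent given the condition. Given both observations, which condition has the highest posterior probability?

Since the prior is uniform, the posterior is proportional to the likelihood:
  Condition Beta: 0.025 × 0.11 = 0.00275
  Condition Delta: 0.07 × 0.05 = 0.0035
  Condition Gamma: 0.06 × 0.17 = 0.0102
  Condition Zeta: 0.03 × 0.08 = 0.0024
  Condition Alpha: 0.034 × 0.045 = 0.00153
Total = 0.02038.
Largest term belongs to Condition Gamma, so Condition Gamma is most probable.

Condition Gamma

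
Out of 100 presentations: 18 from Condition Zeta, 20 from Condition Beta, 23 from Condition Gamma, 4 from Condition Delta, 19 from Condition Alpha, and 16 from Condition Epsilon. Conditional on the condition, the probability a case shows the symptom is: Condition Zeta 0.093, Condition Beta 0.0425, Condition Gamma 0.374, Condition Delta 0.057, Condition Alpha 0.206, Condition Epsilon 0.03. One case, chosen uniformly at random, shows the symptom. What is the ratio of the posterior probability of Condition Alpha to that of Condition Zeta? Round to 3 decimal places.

2.338

Compute prior × likelihood for every hypothesis:
  Condition Zeta: 0.18 × 0.093 = 0.01674
  Condition Beta: 0.2 × 0.0425 = 0.0085
  Condition Gamma: 0.23 × 0.374 = 0.08602
  Condition Delta: 0.04 × 0.057 = 0.00228
  Condition Alpha: 0.19 × 0.206 = 0.03914
  Condition Epsilon: 0.16 × 0.03 = 0.0048
Normalizing constant = 0.15748.
The ratio is 0.03914 / 0.01674 (the normalizer cancels) = 2.338.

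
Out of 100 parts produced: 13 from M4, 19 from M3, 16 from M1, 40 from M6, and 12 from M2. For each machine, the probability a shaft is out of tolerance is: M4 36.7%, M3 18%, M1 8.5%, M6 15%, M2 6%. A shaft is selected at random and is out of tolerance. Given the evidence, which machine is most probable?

Unnormalized posteriors (prior × likelihood):
  M4: 0.13 × 0.367 = 0.04771
  M3: 0.19 × 0.18 = 0.0342
  M1: 0.16 × 0.085 = 0.0136
  M6: 0.4 × 0.15 = 0.06
  M2: 0.12 × 0.06 = 0.0072
Normalizing constant = 0.16271.
Largest term belongs to M6, so M6 is most probable.

M6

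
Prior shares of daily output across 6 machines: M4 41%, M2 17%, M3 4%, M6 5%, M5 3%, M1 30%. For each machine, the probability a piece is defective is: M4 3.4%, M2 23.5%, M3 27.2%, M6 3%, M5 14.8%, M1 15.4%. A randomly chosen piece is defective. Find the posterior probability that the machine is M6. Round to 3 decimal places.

0.013

Compute prior × likelihood for every hypothesis:
  M4: 0.41 × 0.034 = 0.01394
  M2: 0.17 × 0.235 = 0.03995
  M3: 0.04 × 0.272 = 0.01088
  M6: 0.05 × 0.03 = 0.0015
  M5: 0.03 × 0.148 = 0.00444
  M1: 0.3 × 0.154 = 0.0462
Normalizing constant = 0.11691.
P(M6 | evidence) = 0.0015 / 0.11691 ≈ 0.013.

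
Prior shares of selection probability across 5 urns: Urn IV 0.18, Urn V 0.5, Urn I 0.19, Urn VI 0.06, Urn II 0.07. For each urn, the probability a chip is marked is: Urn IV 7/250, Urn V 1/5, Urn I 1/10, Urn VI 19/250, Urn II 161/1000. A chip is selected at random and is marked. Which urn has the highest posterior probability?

Prior × likelihood for each hypothesis:
  Urn IV: 0.18 × 0.028 = 0.00504
  Urn V: 0.5 × 0.2 = 0.1
  Urn I: 0.19 × 0.1 = 0.019
  Urn VI: 0.06 × 0.076 = 0.00456
  Urn II: 0.07 × 0.161 = 0.01127
Sum = 0.13987.
Largest term belongs to Urn V, so Urn V is most probable.

Urn V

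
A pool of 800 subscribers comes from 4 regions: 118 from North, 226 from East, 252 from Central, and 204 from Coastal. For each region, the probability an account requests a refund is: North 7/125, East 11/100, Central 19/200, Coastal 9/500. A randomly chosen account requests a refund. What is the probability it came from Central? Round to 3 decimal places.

0.405

Unnormalized posteriors (prior × likelihood):
  North: 0.1475 × 0.056 = 0.00826
  East: 0.2825 × 0.11 = 0.031075
  Central: 0.315 × 0.095 = 0.029925
  Coastal: 0.255 × 0.018 = 0.00459
Sum = 0.07385.
P(Central | evidence) = 0.029925 / 0.07385 ≈ 0.405.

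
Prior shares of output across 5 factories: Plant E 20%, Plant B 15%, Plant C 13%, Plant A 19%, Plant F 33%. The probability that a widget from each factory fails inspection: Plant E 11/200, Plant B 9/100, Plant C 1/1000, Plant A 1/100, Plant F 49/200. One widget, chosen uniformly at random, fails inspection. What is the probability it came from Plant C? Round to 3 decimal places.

Compute prior × likelihood for every hypothesis:
  Plant E: 0.2 × 0.055 = 0.011
  Plant B: 0.15 × 0.09 = 0.0135
  Plant C: 0.13 × 0.001 = 0.00013
  Plant A: 0.19 × 0.01 = 0.0019
  Plant F: 0.33 × 0.245 = 0.08085
Normalizing constant = 0.10738.
P(Plant C | evidence) = 0.00013 / 0.10738 ≈ 0.001.

0.001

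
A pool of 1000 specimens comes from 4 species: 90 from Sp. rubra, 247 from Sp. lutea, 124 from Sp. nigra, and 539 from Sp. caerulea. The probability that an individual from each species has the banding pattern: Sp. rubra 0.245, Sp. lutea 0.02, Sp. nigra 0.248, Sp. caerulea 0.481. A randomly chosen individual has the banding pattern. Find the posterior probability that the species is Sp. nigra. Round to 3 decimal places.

0.097

Compute prior × likelihood for every hypothesis:
  Sp. rubra: 0.09 × 0.245 = 0.02205
  Sp. lutea: 0.247 × 0.02 = 0.00494
  Sp. nigra: 0.124 × 0.248 = 0.030752
  Sp. caerulea: 0.539 × 0.481 = 0.259259
Total = 0.317001.
P(Sp. nigra | evidence) = 0.030752 / 0.317001 ≈ 0.097.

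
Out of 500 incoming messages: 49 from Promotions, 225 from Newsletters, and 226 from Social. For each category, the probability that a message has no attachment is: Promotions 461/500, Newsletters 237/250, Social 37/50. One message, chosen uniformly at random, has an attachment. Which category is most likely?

Social

Taking complements, P(attachment | each) = Promotions 0.078, Newsletters 0.052, Social 0.26.
Prior × likelihood for each hypothesis:
  Promotions: 0.098 × 0.078 = 0.007644
  Newsletters: 0.45 × 0.052 = 0.0234
  Social: 0.452 × 0.26 = 0.11752
Sum = 0.148564.
Largest term belongs to Social, so Social is most probable.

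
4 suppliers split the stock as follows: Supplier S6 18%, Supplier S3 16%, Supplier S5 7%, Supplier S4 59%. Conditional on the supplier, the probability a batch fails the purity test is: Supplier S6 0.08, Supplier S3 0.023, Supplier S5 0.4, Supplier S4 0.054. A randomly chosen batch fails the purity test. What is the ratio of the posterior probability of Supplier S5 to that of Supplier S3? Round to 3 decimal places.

7.609

Prior × likelihood for each hypothesis:
  Supplier S6: 0.18 × 0.08 = 0.0144
  Supplier S3: 0.16 × 0.023 = 0.00368
  Supplier S5: 0.07 × 0.4 = 0.028
  Supplier S4: 0.59 × 0.054 = 0.03186
Normalizing constant = 0.07794.
The ratio is 0.028 / 0.00368 (the normalizer cancels) = 7.609.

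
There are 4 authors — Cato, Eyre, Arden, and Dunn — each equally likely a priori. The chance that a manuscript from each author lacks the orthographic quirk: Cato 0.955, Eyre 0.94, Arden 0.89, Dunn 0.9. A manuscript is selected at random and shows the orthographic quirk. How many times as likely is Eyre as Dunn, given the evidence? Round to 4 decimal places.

0.6000

Taking complements, P(quirk | each) = Cato 0.045, Eyre 0.06, Arden 0.11, Dunn 0.1.
With a uniform prior (1/4 each), posterior ∝ likelihood:
  Cato: 0.045
  Eyre: 0.06
  Arden: 0.11
  Dunn: 0.1
Sum = 0.315.
The ratio is 0.06 / 0.1 (the normalizer cancels) = 0.6000.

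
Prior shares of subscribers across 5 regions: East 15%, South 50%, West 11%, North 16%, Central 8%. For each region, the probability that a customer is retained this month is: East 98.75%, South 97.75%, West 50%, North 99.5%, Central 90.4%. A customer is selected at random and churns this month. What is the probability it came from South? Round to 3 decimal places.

0.147

Taking complements, P(churn | each) = East 0.0125, South 0.0225, West 0.5, North 0.005, Central 0.096.
Compute prior × likelihood for every hypothesis:
  East: 0.15 × 0.0125 = 0.001875
  South: 0.5 × 0.0225 = 0.01125
  West: 0.11 × 0.5 = 0.055
  North: 0.16 × 0.005 = 0.0008
  Central: 0.08 × 0.096 = 0.00768
Total = 0.076605.
P(South | evidence) = 0.01125 / 0.076605 ≈ 0.147.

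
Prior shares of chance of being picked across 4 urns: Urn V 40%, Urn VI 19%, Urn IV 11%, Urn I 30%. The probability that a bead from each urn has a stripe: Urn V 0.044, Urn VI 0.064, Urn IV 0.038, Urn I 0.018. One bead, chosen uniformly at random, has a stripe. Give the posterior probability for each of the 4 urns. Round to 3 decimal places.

Prior × likelihood for each hypothesis:
  Urn V: 0.4 × 0.044 = 0.0176
  Urn VI: 0.19 × 0.064 = 0.01216
  Urn IV: 0.11 × 0.038 = 0.00418
  Urn I: 0.3 × 0.018 = 0.0054
Normalizing constant = 0.03934.
P(Urn V | striped) = 0.0176/0.03934 ≈ 0.447
P(Urn VI | striped) = 0.01216/0.03934 ≈ 0.309
P(Urn IV | striped) = 0.00418/0.03934 ≈ 0.106
P(Urn I | striped) = 0.0054/0.03934 ≈ 0.137

Urn V 0.447, Urn VI 0.309, Urn IV 0.106, Urn I 0.137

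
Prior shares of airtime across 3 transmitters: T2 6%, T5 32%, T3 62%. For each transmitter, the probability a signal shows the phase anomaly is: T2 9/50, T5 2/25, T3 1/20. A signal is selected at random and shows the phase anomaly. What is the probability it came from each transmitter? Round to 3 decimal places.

By Bayes' rule, posterior ∝ prior × likelihood:
  T2: 0.06 × 0.18 = 0.0108
  T5: 0.32 × 0.08 = 0.0256
  T3: 0.62 × 0.05 = 0.031
Sum = 0.0674.
P(T2 | anomaly) = 0.0108/0.0674 ≈ 0.160
P(T5 | anomaly) = 0.0256/0.0674 ≈ 0.380
P(T3 | anomaly) = 0.031/0.0674 ≈ 0.460
(Check: 0.160+0.380+0.460 = 1.000.)

T2 0.160, T5 0.380, T3 0.460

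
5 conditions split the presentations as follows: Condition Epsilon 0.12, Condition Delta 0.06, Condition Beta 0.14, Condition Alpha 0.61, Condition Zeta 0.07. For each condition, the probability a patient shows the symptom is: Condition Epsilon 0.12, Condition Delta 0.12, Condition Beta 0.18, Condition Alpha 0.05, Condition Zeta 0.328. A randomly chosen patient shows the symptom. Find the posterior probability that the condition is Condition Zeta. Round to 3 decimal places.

By Bayes' rule, posterior ∝ prior × likelihood:
  Condition Epsilon: 0.12 × 0.12 = 0.0144
  Condition Delta: 0.06 × 0.12 = 0.0072
  Condition Beta: 0.14 × 0.18 = 0.0252
  Condition Alpha: 0.61 × 0.05 = 0.0305
  Condition Zeta: 0.07 × 0.328 = 0.02296
Normalizing constant = 0.10026.
P(Condition Zeta | evidence) = 0.02296 / 0.10026 ≈ 0.229.

0.229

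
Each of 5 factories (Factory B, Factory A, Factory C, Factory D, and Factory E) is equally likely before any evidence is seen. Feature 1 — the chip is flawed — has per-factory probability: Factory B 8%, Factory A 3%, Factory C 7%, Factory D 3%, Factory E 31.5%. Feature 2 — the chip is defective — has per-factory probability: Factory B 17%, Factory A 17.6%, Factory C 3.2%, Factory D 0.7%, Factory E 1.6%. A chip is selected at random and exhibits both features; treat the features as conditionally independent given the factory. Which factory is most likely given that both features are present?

Since the prior is uniform, the posterior is proportional to the likelihood:
  Factory B: 0.08 × 0.17 = 0.0136
  Factory A: 0.03 × 0.176 = 0.00528
  Factory C: 0.07 × 0.032 = 0.00224
  Factory D: 0.03 × 0.007 = 0.00021
  Factory E: 0.315 × 0.016 = 0.00504
Normalizing constant = 0.02637.
Largest term belongs to Factory B, so Factory B is most probable.

Factory B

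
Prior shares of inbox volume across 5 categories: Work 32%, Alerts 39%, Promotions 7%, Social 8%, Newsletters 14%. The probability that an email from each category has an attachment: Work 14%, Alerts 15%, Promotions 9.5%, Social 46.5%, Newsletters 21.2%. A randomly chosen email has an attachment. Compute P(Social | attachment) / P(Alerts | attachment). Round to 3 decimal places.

Prior × likelihood for each hypothesis:
  Work: 0.32 × 0.14 = 0.0448
  Alerts: 0.39 × 0.15 = 0.0585
  Promotions: 0.07 × 0.095 = 0.00665
  Social: 0.08 × 0.465 = 0.0372
  Newsletters: 0.14 × 0.212 = 0.02968
Total = 0.17683.
The ratio is 0.0372 / 0.0585 (the normalizer cancels) = 0.636.

0.636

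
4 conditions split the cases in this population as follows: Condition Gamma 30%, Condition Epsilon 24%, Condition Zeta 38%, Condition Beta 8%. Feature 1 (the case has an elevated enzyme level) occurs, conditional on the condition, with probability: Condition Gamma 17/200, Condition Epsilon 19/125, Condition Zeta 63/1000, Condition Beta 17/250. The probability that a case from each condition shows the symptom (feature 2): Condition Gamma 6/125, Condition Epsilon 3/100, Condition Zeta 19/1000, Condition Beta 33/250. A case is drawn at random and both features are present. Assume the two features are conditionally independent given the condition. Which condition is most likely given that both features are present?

Condition Gamma

By Bayes' rule, posterior ∝ prior × likelihood:
  Condition Gamma: 0.3 × 0.085 × 0.048 = 0.001224
  Condition Epsilon: 0.24 × 0.152 × 0.03 = 0.0010944
  Condition Zeta: 0.38 × 0.063 × 0.019 = 0.00045486
  Condition Beta: 0.08 × 0.068 × 0.132 = 0.00071808
Total = 0.00349134.
Largest term belongs to Condition Gamma, so Condition Gamma is most probable.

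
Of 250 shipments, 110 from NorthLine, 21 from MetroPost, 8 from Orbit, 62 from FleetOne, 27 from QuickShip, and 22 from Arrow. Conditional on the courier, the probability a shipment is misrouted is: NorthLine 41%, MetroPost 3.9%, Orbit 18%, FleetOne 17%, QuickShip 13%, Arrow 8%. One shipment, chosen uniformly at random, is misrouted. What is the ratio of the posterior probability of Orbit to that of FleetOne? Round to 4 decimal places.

0.1366

Unnormalized posteriors (prior × likelihood):
  NorthLine: 0.44 × 0.41 = 0.1804
  MetroPost: 0.084 × 0.039 = 0.003276
  Orbit: 0.032 × 0.18 = 0.00576
  FleetOne: 0.248 × 0.17 = 0.04216
  QuickShip: 0.108 × 0.13 = 0.01404
  Arrow: 0.088 × 0.08 = 0.00704
Normalizing constant = 0.252676.
The ratio is 0.00576 / 0.04216 (the normalizer cancels) = 0.1366.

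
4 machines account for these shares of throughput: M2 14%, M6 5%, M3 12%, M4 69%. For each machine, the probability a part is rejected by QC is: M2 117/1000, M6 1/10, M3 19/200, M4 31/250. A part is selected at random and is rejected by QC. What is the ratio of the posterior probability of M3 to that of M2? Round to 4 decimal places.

Prior × likelihood for each hypothesis:
  M2: 0.14 × 0.117 = 0.01638
  M6: 0.05 × 0.1 = 0.005
  M3: 0.12 × 0.095 = 0.0114
  M4: 0.69 × 0.124 = 0.08556
Normalizing constant = 0.11834.
The ratio is 0.0114 / 0.01638 (the normalizer cancels) = 0.6960.

0.6960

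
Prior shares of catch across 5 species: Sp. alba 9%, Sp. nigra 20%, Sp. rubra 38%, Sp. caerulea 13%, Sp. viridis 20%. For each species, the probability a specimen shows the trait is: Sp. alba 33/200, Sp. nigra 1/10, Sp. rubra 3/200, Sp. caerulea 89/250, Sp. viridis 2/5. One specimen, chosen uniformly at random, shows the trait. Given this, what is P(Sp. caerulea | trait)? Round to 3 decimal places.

Compute prior × likelihood for every hypothesis:
  Sp. alba: 0.09 × 0.165 = 0.01485
  Sp. nigra: 0.2 × 0.1 = 0.02
  Sp. rubra: 0.38 × 0.015 = 0.0057
  Sp. caerulea: 0.13 × 0.356 = 0.04628
  Sp. viridis: 0.2 × 0.4 = 0.08
Sum = 0.16683.
P(Sp. caerulea | evidence) = 0.04628 / 0.16683 ≈ 0.277.

0.277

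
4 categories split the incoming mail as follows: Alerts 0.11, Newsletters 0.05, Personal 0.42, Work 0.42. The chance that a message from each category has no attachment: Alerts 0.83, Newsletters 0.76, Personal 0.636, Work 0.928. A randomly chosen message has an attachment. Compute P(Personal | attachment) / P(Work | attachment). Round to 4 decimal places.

5.0556

Taking complements, P(attachment | each) = Alerts 0.17, Newsletters 0.24, Personal 0.364, Work 0.072.
Compute prior × likelihood for every hypothesis:
  Alerts: 0.11 × 0.17 = 0.0187
  Newsletters: 0.05 × 0.24 = 0.012
  Personal: 0.42 × 0.364 = 0.15288
  Work: 0.42 × 0.072 = 0.03024
Normalizing constant = 0.21382.
The ratio is 0.15288 / 0.03024 (the normalizer cancels) = 5.0556.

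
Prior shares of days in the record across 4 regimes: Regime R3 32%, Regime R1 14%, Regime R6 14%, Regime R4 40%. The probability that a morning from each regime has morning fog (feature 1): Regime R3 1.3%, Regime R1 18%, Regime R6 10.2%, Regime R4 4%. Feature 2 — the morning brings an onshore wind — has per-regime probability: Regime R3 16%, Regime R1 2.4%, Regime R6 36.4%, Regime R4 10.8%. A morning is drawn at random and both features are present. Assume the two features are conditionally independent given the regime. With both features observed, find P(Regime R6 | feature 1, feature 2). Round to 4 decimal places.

0.6342

By Bayes' rule, posterior ∝ prior × likelihood:
  Regime R3: 0.32 × 0.013 × 0.16 = 0.0006656
  Regime R1: 0.14 × 0.18 × 0.024 = 0.0006048
  Regime R6: 0.14 × 0.102 × 0.364 = 0.00519792
  Regime R4: 0.4 × 0.04 × 0.108 = 0.001728
Total = 0.00819632.
P(Regime R6 | evidence) = 0.00519792 / 0.00819632 ≈ 0.6342.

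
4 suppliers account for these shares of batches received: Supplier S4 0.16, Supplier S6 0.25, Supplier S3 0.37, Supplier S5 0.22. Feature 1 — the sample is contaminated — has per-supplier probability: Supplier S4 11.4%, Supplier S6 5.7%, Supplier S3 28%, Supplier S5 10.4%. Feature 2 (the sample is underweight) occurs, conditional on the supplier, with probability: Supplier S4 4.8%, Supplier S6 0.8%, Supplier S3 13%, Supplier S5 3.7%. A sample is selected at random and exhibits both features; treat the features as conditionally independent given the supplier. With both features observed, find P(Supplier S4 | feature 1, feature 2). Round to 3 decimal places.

By Bayes' rule, posterior ∝ prior × likelihood:
  Supplier S4: 0.16 × 0.114 × 0.048 = 0.00087552
  Supplier S6: 0.25 × 0.057 × 0.008 = 0.000114
  Supplier S3: 0.37 × 0.28 × 0.13 = 0.013468
  Supplier S5: 0.22 × 0.104 × 0.037 = 0.00084656
Normalizing constant = 0.01530408.
P(Supplier S4 | evidence) = 0.00087552 / 0.01530408 ≈ 0.057.

0.057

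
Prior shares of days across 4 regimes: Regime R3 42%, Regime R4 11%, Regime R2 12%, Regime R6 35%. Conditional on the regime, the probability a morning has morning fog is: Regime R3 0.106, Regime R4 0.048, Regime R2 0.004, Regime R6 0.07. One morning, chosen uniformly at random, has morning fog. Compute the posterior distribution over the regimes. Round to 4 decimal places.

Unnormalized posteriors (prior × likelihood):
  Regime R3: 0.42 × 0.106 = 0.04452
  Regime R4: 0.11 × 0.048 = 0.00528
  Regime R2: 0.12 × 0.004 = 0.00048
  Regime R6: 0.35 × 0.07 = 0.0245
Normalizing constant = 0.07478.
P(Regime R3 | fog) = 0.04452/0.07478 ≈ 0.5953
P(Regime R4 | fog) = 0.00528/0.07478 ≈ 0.0706
P(Regime R2 | fog) = 0.00048/0.07478 ≈ 0.0064
P(Regime R6 | fog) = 0.0245/0.07478 ≈ 0.3276
(Check: 0.5953+0.0706+0.0064+0.3276 = 0.9999.)

Regime R3 0.5953, Regime R4 0.0706, Regime R2 0.0064, Regime R6 0.3276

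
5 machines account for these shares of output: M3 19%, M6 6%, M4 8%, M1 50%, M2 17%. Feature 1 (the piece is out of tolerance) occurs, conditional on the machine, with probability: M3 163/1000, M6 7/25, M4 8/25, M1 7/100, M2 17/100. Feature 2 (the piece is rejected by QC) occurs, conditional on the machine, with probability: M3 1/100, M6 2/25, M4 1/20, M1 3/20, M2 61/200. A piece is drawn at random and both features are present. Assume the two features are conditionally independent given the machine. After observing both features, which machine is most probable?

Unnormalized posteriors (prior × likelihood):
  M3: 0.19 × 0.163 × 0.01 = 0.0003097
  M6: 0.06 × 0.28 × 0.08 = 0.001344
  M4: 0.08 × 0.32 × 0.05 = 0.00128
  M1: 0.5 × 0.07 × 0.15 = 0.00525
  M2: 0.17 × 0.17 × 0.305 = 0.0088145
Sum = 0.0169982.
Largest term belongs to M2, so M2 is most probable.

M2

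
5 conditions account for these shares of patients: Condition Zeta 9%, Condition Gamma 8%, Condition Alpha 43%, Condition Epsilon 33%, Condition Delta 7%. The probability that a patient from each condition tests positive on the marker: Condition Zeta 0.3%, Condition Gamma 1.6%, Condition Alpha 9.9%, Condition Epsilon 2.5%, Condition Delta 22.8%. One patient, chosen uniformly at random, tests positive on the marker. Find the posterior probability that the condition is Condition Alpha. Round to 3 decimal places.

Compute prior × likelihood for every hypothesis:
  Condition Zeta: 0.09 × 0.003 = 0.00027
  Condition Gamma: 0.08 × 0.016 = 0.00128
  Condition Alpha: 0.43 × 0.099 = 0.04257
  Condition Epsilon: 0.33 × 0.025 = 0.00825
  Condition Delta: 0.07 × 0.228 = 0.01596
Total = 0.06833.
P(Condition Alpha | evidence) = 0.04257 / 0.06833 ≈ 0.623.

0.623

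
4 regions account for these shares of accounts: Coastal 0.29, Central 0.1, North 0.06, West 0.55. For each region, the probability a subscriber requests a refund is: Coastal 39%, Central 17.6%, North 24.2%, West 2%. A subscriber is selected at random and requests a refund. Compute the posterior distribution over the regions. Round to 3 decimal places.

By Bayes' rule, posterior ∝ prior × likelihood:
  Coastal: 0.29 × 0.39 = 0.1131
  Central: 0.1 × 0.176 = 0.0176
  North: 0.06 × 0.242 = 0.01452
  West: 0.55 × 0.02 = 0.011
Sum = 0.15622.
P(Coastal | refund) = 0.1131/0.15622 ≈ 0.724
P(Central | refund) = 0.0176/0.15622 ≈ 0.113
P(North | refund) = 0.01452/0.15622 ≈ 0.093
P(West | refund) = 0.011/0.15622 ≈ 0.070
(Check: 0.724+0.113+0.093+0.070 = 1.000.)

Coastal 0.724, Central 0.113, North 0.093, West 0.070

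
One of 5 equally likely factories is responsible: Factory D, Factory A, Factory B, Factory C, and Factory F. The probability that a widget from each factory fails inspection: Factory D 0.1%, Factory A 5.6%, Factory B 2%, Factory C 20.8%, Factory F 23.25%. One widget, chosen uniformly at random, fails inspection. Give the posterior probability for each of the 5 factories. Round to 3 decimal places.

Since the prior is uniform, the posterior is proportional to the likelihood:
  Factory D: 0.001
  Factory A: 0.056
  Factory B: 0.02
  Factory C: 0.208
  Factory F: 0.2325
Normalizing constant = 0.5175.
P(Factory D | nonconforming) = 0.001/0.5175 ≈ 0.002
P(Factory A | nonconforming) = 0.056/0.5175 ≈ 0.108
P(Factory B | nonconforming) = 0.02/0.5175 ≈ 0.039
P(Factory C | nonconforming) = 0.208/0.5175 ≈ 0.402
P(Factory F | nonconforming) = 0.2325/0.5175 ≈ 0.449

Factory D 0.002, Factory A 0.108, Factory B 0.039, Factory C 0.402, Factory F 0.449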